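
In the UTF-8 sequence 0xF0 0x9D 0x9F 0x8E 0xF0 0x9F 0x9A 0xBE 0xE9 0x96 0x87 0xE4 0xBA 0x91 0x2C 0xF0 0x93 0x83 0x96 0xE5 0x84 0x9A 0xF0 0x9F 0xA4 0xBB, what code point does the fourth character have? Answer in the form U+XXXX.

Offset 0: leading byte 0xF0 = 11110000 → 4-byte char #1 = F0 9D 9F 8E.
Offset 4: leading byte 0xF0 = 11110000 → 4-byte char #2 = F0 9F 9A BE.
Offset 8: leading byte 0xE9 = 11101001 → 3-byte char #3 = E9 96 87.
Offset 11: leading byte 0xE4 = 11100100 → 3-byte char #4 = E4 BA 91.
Leading byte 0xE4 = 11100100 matches 1110xxxx → 3-byte sequence.
Byte 1: 0xE4 = 11100100, payload 0100 (4 bits).
Byte 2: 0xBA = 10111010 (10xxxxxx ✓), payload 111010.
Byte 3: 0x91 = 10010001 (10xxxxxx ✓), payload 010001.
Concatenate: 0100111010010001 = 0x4E91 (16 bits → U+4E91).

U+4E91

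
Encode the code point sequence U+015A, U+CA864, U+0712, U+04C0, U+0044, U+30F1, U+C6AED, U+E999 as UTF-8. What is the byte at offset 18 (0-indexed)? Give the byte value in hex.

U+015A → 2-byte form C5 9A at offsets 0–1.
U+CA864 → 4-byte form F3 8A A1 A4 at offsets 2–5.
U+0712 → 2-byte form DC 92 at offsets 6–7.
U+04C0 → 2-byte form D3 80 at offsets 8–9.
U+0044 → 1-byte form 44 at offsets 10–10.
U+30F1 → 3-byte form E3 83 B1 at offsets 11–13.
U+C6AED → 4-byte form F3 86 AB AD at offsets 14–17.
U+E999 → 3-byte form EE A6 99 at offsets 18–20.
Offset 18 falls in char 8's range; it's byte 1 of EE A6 99 = 0xEE.

0xEE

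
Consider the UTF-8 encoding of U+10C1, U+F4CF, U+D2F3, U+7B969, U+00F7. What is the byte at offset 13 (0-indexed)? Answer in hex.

0xC3

U+10C1 → 3-byte form E1 83 81 at offsets 0–2.
U+F4CF → 3-byte form EF 93 8F at offsets 3–5.
U+D2F3 → 3-byte form ED 8B B3 at offsets 6–8.
U+7B969 → 4-byte form F1 BB A5 A9 at offsets 9–12.
U+00F7 → 2-byte form C3 B7 at offsets 13–14.
Offset 13 falls in char 5's range; it's byte 1 of C3 B7 = 0xC3.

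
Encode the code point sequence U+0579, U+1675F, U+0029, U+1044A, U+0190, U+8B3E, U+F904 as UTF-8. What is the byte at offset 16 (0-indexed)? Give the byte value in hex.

0xEF

U+0579 → 2-byte form D5 B9 at offsets 0–1.
U+1675F → 4-byte form F0 96 9D 9F at offsets 2–5.
U+0029 → 1-byte form 29 at offsets 6–6.
U+1044A → 4-byte form F0 90 91 8A at offsets 7–10.
U+0190 → 2-byte form C6 90 at offsets 11–12.
U+8B3E → 3-byte form E8 AC BE at offsets 13–15.
U+F904 → 3-byte form EF A4 84 at offsets 16–18.
Offset 16 falls in char 7's range; it's byte 1 of EF A4 84 = 0xEF.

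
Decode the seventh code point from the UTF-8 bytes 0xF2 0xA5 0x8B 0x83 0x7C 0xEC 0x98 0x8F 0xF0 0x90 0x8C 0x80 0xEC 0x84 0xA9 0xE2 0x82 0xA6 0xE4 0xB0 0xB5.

U+4C35

Offset 0: leading byte 0xF2 = 11110010 → 4-byte char #1 = F2 A5 8B 83.
Offset 4: leading byte 0x7C = 01111100 → 1-byte char #2 = 7C.
Offset 5: leading byte 0xEC = 11101100 → 3-byte char #3 = EC 98 8F.
Offset 8: leading byte 0xF0 = 11110000 → 4-byte char #4 = F0 90 8C 80.
Offset 12: leading byte 0xEC = 11101100 → 3-byte char #5 = EC 84 A9.
Offset 15: leading byte 0xE2 = 11100010 → 3-byte char #6 = E2 82 A6.
Offset 18: leading byte 0xE4 = 11100100 → 3-byte char #7 = E4 B0 B5.
Leading byte 0xE4 = 11100100 matches 1110xxxx → 3-byte sequence.
Byte 1: 0xE4 = 11100100, payload 0100 (4 bits).
Byte 2: 0xB0 = 10110000 (10xxxxxx ✓), payload 110000.
Byte 3: 0xB5 = 10110101 (10xxxxxx ✓), payload 110101.
Concatenate: 0100110000110101 = 0x4C35 (16 bits → U+4C35).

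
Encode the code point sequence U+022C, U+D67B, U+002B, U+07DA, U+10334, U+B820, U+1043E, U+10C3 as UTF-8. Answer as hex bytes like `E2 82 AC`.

U+022C: 2-byte form → C8 AC.
U+D67B: 3-byte form → ED 99 BB.
U+002B: 1-byte form → 2B.
U+07DA: 2-byte form → DF 9A.
U+10334: 4-byte form → F0 90 8C B4.
U+B820: 3-byte form → EB A0 A0.
U+1043E: 4-byte form → F0 90 90 BE.
U+10C3: 3-byte form → E1 83 83.
Concatenated (22 bytes): C8 AC ED 99 BB 2B DF 9A F0 90 8C B4 EB A0 A0 F0 90 90 BE E1 83 83.

C8 AC ED 99 BB 2B DF 9A F0 90 8C B4 EB A0 A0 F0 90 90 BE E1 83 83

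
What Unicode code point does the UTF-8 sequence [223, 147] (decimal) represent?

U+07D3

Leading byte 0xDF = 11011111 matches 110xxxxx → 2-byte sequence.
Byte 1: 0xDF = 11011111, payload 11111 (5 bits).
Byte 2: 0x93 = 10010011 (10xxxxxx ✓), payload 010011.
Concatenate: 11111010011 = 0x7D3 (11 bits → U+07D3).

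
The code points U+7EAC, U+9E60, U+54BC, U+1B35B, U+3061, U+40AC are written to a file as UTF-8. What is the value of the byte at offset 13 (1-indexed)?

0x9B

1-indexed offset 13 is 0-indexed offset 12.
U+7EAC → 3-byte form E7 BA AC at offsets 0–2.
U+9E60 → 3-byte form E9 B9 A0 at offsets 3–5.
U+54BC → 3-byte form E5 92 BC at offsets 6–8.
U+1B35B → 4-byte form F0 9B 8D 9B at offsets 9–12.
Offset 12 falls in char 4's range; it's byte 4 of F0 9B 8D 9B = 0x9B.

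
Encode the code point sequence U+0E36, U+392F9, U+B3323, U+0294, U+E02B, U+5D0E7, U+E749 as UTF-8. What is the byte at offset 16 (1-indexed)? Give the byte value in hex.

1-indexed offset 16 is 0-indexed offset 15.
U+0E36 → 3-byte form E0 B8 B6 at offsets 0–2.
U+392F9 → 4-byte form F0 B9 8B B9 at offsets 3–6.
U+B3323 → 4-byte form F2 B3 8C A3 at offsets 7–10.
U+0294 → 2-byte form CA 94 at offsets 11–12.
U+E02B → 3-byte form EE 80 AB at offsets 13–15.
Offset 15 falls in char 5's range; it's byte 3 of EE 80 AB = 0xAB.

0xAB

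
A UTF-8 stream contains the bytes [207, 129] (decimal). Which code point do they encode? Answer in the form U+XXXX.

U+03C1

Leading byte 0xCF = 11001111 matches 110xxxxx → 2-byte sequence.
Byte 1: 0xCF = 11001111, payload 01111 (5 bits).
Byte 2: 0x81 = 10000001 (10xxxxxx ✓), payload 000001.
Concatenate: 01111000001 = 0x3C1 (11 bits → U+03C1).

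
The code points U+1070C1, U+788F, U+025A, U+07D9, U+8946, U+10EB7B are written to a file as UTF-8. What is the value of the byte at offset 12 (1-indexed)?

1-indexed offset 12 is 0-indexed offset 11.
U+1070C1 → 4-byte form F4 87 83 81 at offsets 0–3.
U+788F → 3-byte form E7 A2 8F at offsets 4–6.
U+025A → 2-byte form C9 9A at offsets 7–8.
U+07D9 → 2-byte form DF 99 at offsets 9–10.
U+8946 → 3-byte form E8 A5 86 at offsets 11–13.
Offset 11 falls in char 5's range; it's byte 1 of E8 A5 86 = 0xE8.

0xE8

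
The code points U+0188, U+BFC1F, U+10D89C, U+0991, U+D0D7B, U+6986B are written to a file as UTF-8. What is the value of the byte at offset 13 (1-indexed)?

0x91

1-indexed offset 13 is 0-indexed offset 12.
U+0188 → 2-byte form C6 88 at offsets 0–1.
U+BFC1F → 4-byte form F2 BF B0 9F at offsets 2–5.
U+10D89C → 4-byte form F4 8D A2 9C at offsets 6–9.
U+0991 → 3-byte form E0 A6 91 at offsets 10–12.
Offset 12 falls in char 4's range; it's byte 3 of E0 A6 91 = 0x91.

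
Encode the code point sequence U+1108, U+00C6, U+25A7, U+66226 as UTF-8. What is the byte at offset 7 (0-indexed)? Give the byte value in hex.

U+1108 → 3-byte form E1 84 88 at offsets 0–2.
U+00C6 → 2-byte form C3 86 at offsets 3–4.
U+25A7 → 3-byte form E2 96 A7 at offsets 5–7.
Offset 7 falls in char 3's range; it's byte 3 of E2 96 A7 = 0xA7.

0xA7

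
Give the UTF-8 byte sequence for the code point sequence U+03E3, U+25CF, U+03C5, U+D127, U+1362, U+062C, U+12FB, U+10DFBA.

CF A3 E2 97 8F CF 85 ED 84 A7 E1 8D A2 D8 AC E1 8B BB F4 8D BE BA

U+03E3: 2-byte form → CF A3.
U+25CF: 3-byte form → E2 97 8F.
U+03C5: 2-byte form → CF 85.
U+D127: 3-byte form → ED 84 A7.
U+1362: 3-byte form → E1 8D A2.
U+062C: 2-byte form → D8 AC.
U+12FB: 3-byte form → E1 8B BB.
U+10DFBA: 4-byte form → F4 8D BE BA.
Concatenated (22 bytes): CF A3 E2 97 8F CF 85 ED 84 A7 E1 8D A2 D8 AC E1 8B BB F4 8D BE BA.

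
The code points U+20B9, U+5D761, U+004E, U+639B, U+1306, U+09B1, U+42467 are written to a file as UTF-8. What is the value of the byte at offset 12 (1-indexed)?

1-indexed offset 12 is 0-indexed offset 11.
U+20B9 → 3-byte form E2 82 B9 at offsets 0–2.
U+5D761 → 4-byte form F1 9D 9D A1 at offsets 3–6.
U+004E → 1-byte form 4E at offsets 7–7.
U+639B → 3-byte form E6 8E 9B at offsets 8–10.
U+1306 → 3-byte form E1 8C 86 at offsets 11–13.
Offset 11 falls in char 5's range; it's byte 1 of E1 8C 86 = 0xE1.

0xE1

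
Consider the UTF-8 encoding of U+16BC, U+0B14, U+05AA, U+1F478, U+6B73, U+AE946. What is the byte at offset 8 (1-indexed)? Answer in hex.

0xAA

1-indexed offset 8 is 0-indexed offset 7.
U+16BC → 3-byte form E1 9A BC at offsets 0–2.
U+0B14 → 3-byte form E0 AC 94 at offsets 3–5.
U+05AA → 2-byte form D6 AA at offsets 6–7.
Offset 7 falls in char 3's range; it's byte 2 of D6 AA = 0xAA.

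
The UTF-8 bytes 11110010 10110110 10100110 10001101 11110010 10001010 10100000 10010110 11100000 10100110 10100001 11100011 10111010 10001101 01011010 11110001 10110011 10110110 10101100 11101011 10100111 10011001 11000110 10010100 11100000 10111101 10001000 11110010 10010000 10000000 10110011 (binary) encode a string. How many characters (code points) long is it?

10

Byte at offset 0: 0xF2 = 11110010 → 4-byte char (#1). Advance 4.
Byte at offset 4: 0xF2 = 11110010 → 4-byte char (#2). Advance 4.
Byte at offset 8: 0xE0 = 11100000 → 3-byte char (#3). Advance 3.
Byte at offset 11: 0xE3 = 11100011 → 3-byte char (#4). Advance 3.
Byte at offset 14: 0x5A = 01011010 → 1-byte char (#5). Advance 1.
Byte at offset 15: 0xF1 = 11110001 → 4-byte char (#6). Advance 4.
Byte at offset 19: 0xEB = 11101011 → 3-byte char (#7). Advance 3.
Byte at offset 22: 0xC6 = 11000110 → 2-byte char (#8). Advance 2.
Byte at offset 24: 0xE0 = 11100000 → 3-byte char (#9). Advance 3.
Byte at offset 27: 0xF2 = 11110010 → 4-byte char (#10). Advance 4.
Reached end at offset 31 after 10 code points.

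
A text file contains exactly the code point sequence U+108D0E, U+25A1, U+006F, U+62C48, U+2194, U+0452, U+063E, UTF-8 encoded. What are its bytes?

U+108D0E: 4-byte form → F4 88 B4 8E.
U+25A1: 3-byte form → E2 96 A1.
U+006F: 1-byte form → 6F.
U+62C48: 4-byte form → F1 A2 B1 88.
U+2194: 3-byte form → E2 86 94.
U+0452: 2-byte form → D1 92.
U+063E: 2-byte form → D8 BE.
Concatenated (19 bytes): F4 88 B4 8E E2 96 A1 6F F1 A2 B1 88 E2 86 94 D1 92 D8 BE.

F4 88 B4 8E E2 96 A1 6F F1 A2 B1 88 E2 86 94 D1 92 D8 BE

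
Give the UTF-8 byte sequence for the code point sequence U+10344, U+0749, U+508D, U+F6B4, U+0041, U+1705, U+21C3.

F0 90 8D 84 DD 89 E5 82 8D EF 9A B4 41 E1 9C 85 E2 87 83

U+10344: 4-byte form → F0 90 8D 84.
U+0749: 2-byte form → DD 89.
U+508D: 3-byte form → E5 82 8D.
U+F6B4: 3-byte form → EF 9A B4.
U+0041: 1-byte form → 41.
U+1705: 3-byte form → E1 9C 85.
U+21C3: 3-byte form → E2 87 83.
Concatenated (19 bytes): F0 90 8D 84 DD 89 E5 82 8D EF 9A B4 41 E1 9C 85 E2 87 83.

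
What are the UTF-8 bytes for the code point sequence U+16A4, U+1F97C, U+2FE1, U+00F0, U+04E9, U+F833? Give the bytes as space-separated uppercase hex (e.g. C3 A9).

E1 9A A4 F0 9F A5 BC E2 BF A1 C3 B0 D3 A9 EF A0 B3

U+16A4: 3-byte form → E1 9A A4.
U+1F97C: 4-byte form → F0 9F A5 BC.
U+2FE1: 3-byte form → E2 BF A1.
U+00F0: 2-byte form → C3 B0.
U+04E9: 2-byte form → D3 A9.
U+F833: 3-byte form → EF A0 B3.
Concatenated (17 bytes): E1 9A A4 F0 9F A5 BC E2 BF A1 C3 B0 D3 A9 EF A0 B3.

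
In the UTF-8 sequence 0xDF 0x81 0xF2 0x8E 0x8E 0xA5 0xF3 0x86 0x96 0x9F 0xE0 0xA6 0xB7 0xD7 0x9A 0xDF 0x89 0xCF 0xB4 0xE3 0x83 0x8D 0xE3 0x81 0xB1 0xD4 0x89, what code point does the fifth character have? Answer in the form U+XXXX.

U+05DA

Offset 0: leading byte 0xDF = 11011111 → 2-byte char #1 = DF 81.
Offset 2: leading byte 0xF2 = 11110010 → 4-byte char #2 = F2 8E 8E A5.
Offset 6: leading byte 0xF3 = 11110011 → 4-byte char #3 = F3 86 96 9F.
Offset 10: leading byte 0xE0 = 11100000 → 3-byte char #4 = E0 A6 B7.
Offset 13: leading byte 0xD7 = 11010111 → 2-byte char #5 = D7 9A.
Leading byte 0xD7 = 11010111 matches 110xxxxx → 2-byte sequence.
Byte 1: 0xD7 = 11010111, payload 10111 (5 bits).
Byte 2: 0x9A = 10011010 (10xxxxxx ✓), payload 011010.
Concatenate: 10111011010 = 0x5DA (11 bits → U+05DA).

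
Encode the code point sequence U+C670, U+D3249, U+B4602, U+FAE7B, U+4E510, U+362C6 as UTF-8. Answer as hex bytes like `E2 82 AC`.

U+C670: 3-byte form → EC 99 B0.
U+D3249: 4-byte form → F3 93 89 89.
U+B4602: 4-byte form → F2 B4 98 82.
U+FAE7B: 4-byte form → F3 BA B9 BB.
U+4E510: 4-byte form → F1 8E 94 90.
U+362C6: 4-byte form → F0 B6 8B 86.
Concatenated (23 bytes): EC 99 B0 F3 93 89 89 F2 B4 98 82 F3 BA B9 BB F1 8E 94 90 F0 B6 8B 86.

EC 99 B0 F3 93 89 89 F2 B4 98 82 F3 BA B9 BB F1 8E 94 90 F0 B6 8B 86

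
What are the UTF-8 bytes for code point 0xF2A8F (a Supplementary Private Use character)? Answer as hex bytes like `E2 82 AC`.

U+F2A8F = 0xF2A8F = 993935 decimal. In range U+10000–U+10FFFF → 4-byte form: 11110xxx 10xxxxxx 10xxxxxx 10xxxxxx.
Binary (21 bits): 011110010101010001111.
Split 3+6+6+6: 011 | 110010 | 101010 | 001111.
Byte 1: 11110011 = 0xF3.
Byte 2: 10110010 = 0xB2.
Byte 3: 10101010 = 0xAA.
Byte 4: 10001111 = 0x8F.

F3 B2 AA 8F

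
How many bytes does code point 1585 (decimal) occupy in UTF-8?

2

U+0631 = 0x631. UTF-8 uses 1 byte below 0x80, 2 below 0x800, 3 below 0x10000, 4 up to 0x10FFFF. 0x631 is in U+0080–U+07FF → 2 bytes.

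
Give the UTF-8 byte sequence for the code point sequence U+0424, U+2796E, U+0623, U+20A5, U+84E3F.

U+0424: 2-byte form → D0 A4.
U+2796E: 4-byte form → F0 A7 A5 AE.
U+0623: 2-byte form → D8 A3.
U+20A5: 3-byte form → E2 82 A5.
U+84E3F: 4-byte form → F2 84 B8 BF.
Concatenated (15 bytes): D0 A4 F0 A7 A5 AE D8 A3 E2 82 A5 F2 84 B8 BF.

D0 A4 F0 A7 A5 AE D8 A3 E2 82 A5 F2 84 B8 BF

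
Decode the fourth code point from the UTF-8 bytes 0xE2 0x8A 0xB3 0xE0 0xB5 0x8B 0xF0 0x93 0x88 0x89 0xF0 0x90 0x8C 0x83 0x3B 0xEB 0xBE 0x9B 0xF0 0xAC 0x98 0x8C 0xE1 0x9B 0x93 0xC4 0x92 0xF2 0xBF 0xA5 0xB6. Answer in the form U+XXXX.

U+10303

Offset 0: leading byte 0xE2 = 11100010 → 3-byte char #1 = E2 8A B3.
Offset 3: leading byte 0xE0 = 11100000 → 3-byte char #2 = E0 B5 8B.
Offset 6: leading byte 0xF0 = 11110000 → 4-byte char #3 = F0 93 88 89.
Offset 10: leading byte 0xF0 = 11110000 → 4-byte char #4 = F0 90 8C 83.
Leading byte 0xF0 = 11110000 matches 11110xxx → 4-byte sequence.
Byte 1: 0xF0 = 11110000, payload 000 (3 bits).
Byte 2: 0x90 = 10010000 (10xxxxxx ✓), payload 010000.
Byte 3: 0x8C = 10001100 (10xxxxxx ✓), payload 001100.
Byte 4: 0x83 = 10000011 (10xxxxxx ✓), payload 000011.
Concatenate: 000010000001100000011 = 0x10303 (21 bits → U+10303).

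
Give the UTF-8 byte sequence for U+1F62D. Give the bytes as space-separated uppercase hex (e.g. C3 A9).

U+1F62D = 0x1F62D = 128557 decimal. In range U+10000–U+10FFFF → 4-byte form: 11110xxx 10xxxxxx 10xxxxxx 10xxxxxx.
Binary (21 bits): 000011111011000101101.
Split 3+6+6+6: 000 | 011111 | 011000 | 101101.
Byte 1: 11110000 = 0xF0.
Byte 2: 10011111 = 0x9F.
Byte 3: 10011000 = 0x98.
Byte 4: 10101101 = 0xAD.

F0 9F 98 AD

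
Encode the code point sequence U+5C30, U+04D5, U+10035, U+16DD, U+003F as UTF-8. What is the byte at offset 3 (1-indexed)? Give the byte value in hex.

1-indexed offset 3 is 0-indexed offset 2.
U+5C30 → 3-byte form E5 B0 B0 at offsets 0–2.
Offset 2 falls in char 1's range; it's byte 3 of E5 B0 B0 = 0xB0.

0xB0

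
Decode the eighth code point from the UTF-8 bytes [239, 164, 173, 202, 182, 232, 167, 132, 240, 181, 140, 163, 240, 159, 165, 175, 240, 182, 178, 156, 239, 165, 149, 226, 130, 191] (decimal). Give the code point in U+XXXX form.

U+20BF

Offset 0: leading byte 0xEF = 11101111 → 3-byte char #1 = EF A4 AD.
Offset 3: leading byte 0xCA = 11001010 → 2-byte char #2 = CA B6.
Offset 5: leading byte 0xE8 = 11101000 → 3-byte char #3 = E8 A7 84.
Offset 8: leading byte 0xF0 = 11110000 → 4-byte char #4 = F0 B5 8C A3.
Offset 12: leading byte 0xF0 = 11110000 → 4-byte char #5 = F0 9F A5 AF.
Offset 16: leading byte 0xF0 = 11110000 → 4-byte char #6 = F0 B6 B2 9C.
Offset 20: leading byte 0xEF = 11101111 → 3-byte char #7 = EF A5 95.
Offset 23: leading byte 0xE2 = 11100010 → 3-byte char #8 = E2 82 BF.
Leading byte 0xE2 = 11100010 matches 1110xxxx → 3-byte sequence.
Byte 1: 0xE2 = 11100010, payload 0010 (4 bits).
Byte 2: 0x82 = 10000010 (10xxxxxx ✓), payload 000010.
Byte 3: 0xBF = 10111111 (10xxxxxx ✓), payload 111111.
Concatenate: 0010000010111111 = 0x20BF (16 bits → U+20BF).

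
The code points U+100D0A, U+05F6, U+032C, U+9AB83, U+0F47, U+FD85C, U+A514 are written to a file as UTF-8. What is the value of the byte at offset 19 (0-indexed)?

0xEA

U+100D0A → 4-byte form F4 80 B4 8A at offsets 0–3.
U+05F6 → 2-byte form D7 B6 at offsets 4–5.
U+032C → 2-byte form CC AC at offsets 6–7.
U+9AB83 → 4-byte form F2 9A AE 83 at offsets 8–11.
U+0F47 → 3-byte form E0 BD 87 at offsets 12–14.
U+FD85C → 4-byte form F3 BD A1 9C at offsets 15–18.
U+A514 → 3-byte form EA 94 94 at offsets 19–21.
Offset 19 falls in char 7's range; it's byte 1 of EA 94 94 = 0xEA.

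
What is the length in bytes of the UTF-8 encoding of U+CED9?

3

U+CED9 = 0xCED9. UTF-8 uses 1 byte below 0x80, 2 below 0x800, 3 below 0x10000, 4 up to 0x10FFFF. 0xCED9 is in U+0800–U+FFFF → 3 bytes.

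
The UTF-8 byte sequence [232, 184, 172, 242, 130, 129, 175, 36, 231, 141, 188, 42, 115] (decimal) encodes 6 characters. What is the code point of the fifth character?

U+002A

Offset 0: leading byte 0xE8 = 11101000 → 3-byte char #1 = E8 B8 AC.
Offset 3: leading byte 0xF2 = 11110010 → 4-byte char #2 = F2 82 81 AF.
Offset 7: leading byte 0x24 = 00100100 → 1-byte char #3 = 24.
Offset 8: leading byte 0xE7 = 11100111 → 3-byte char #4 = E7 8D BC.
Offset 11: leading byte 0x2A = 00101010 → 1-byte char #5 = 2A.
Leading byte 0x2A = 00101010 matches 0xxxxxxx → 1-byte sequence.
Byte 1: 0x2A = 00101010, payload 0101010 (7 bits).
Concatenate: 0101010 = 0x2A (7 bits → U+002A).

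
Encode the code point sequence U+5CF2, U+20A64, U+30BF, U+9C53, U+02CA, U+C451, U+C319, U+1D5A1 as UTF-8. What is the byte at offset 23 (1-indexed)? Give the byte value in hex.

0x9D

1-indexed offset 23 is 0-indexed offset 22.
U+5CF2 → 3-byte form E5 B3 B2 at offsets 0–2.
U+20A64 → 4-byte form F0 A0 A9 A4 at offsets 3–6.
U+30BF → 3-byte form E3 82 BF at offsets 7–9.
U+9C53 → 3-byte form E9 B1 93 at offsets 10–12.
U+02CA → 2-byte form CB 8A at offsets 13–14.
U+C451 → 3-byte form EC 91 91 at offsets 15–17.
U+C319 → 3-byte form EC 8C 99 at offsets 18–20.
U+1D5A1 → 4-byte form F0 9D 96 A1 at offsets 21–24.
Offset 22 falls in char 8's range; it's byte 2 of F0 9D 96 A1 = 0x9D.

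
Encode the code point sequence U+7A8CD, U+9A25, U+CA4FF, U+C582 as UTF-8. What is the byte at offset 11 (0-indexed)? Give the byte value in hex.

U+7A8CD → 4-byte form F1 BA A3 8D at offsets 0–3.
U+9A25 → 3-byte form E9 A8 A5 at offsets 4–6.
U+CA4FF → 4-byte form F3 8A 93 BF at offsets 7–10.
U+C582 → 3-byte form EC 96 82 at offsets 11–13.
Offset 11 falls in char 4's range; it's byte 1 of EC 96 82 = 0xEC.

0xEC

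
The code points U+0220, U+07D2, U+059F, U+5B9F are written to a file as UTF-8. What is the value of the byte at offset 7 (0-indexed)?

U+0220 → 2-byte form C8 A0 at offsets 0–1.
U+07D2 → 2-byte form DF 92 at offsets 2–3.
U+059F → 2-byte form D6 9F at offsets 4–5.
U+5B9F → 3-byte form E5 AE 9F at offsets 6–8.
Offset 7 falls in char 4's range; it's byte 2 of E5 AE 9F = 0xAE.

0xAE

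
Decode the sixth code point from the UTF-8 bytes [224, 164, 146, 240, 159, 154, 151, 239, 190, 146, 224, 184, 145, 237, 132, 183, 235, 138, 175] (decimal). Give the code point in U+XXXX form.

Offset 0: leading byte 0xE0 = 11100000 → 3-byte char #1 = E0 A4 92.
Offset 3: leading byte 0xF0 = 11110000 → 4-byte char #2 = F0 9F 9A 97.
Offset 7: leading byte 0xEF = 11101111 → 3-byte char #3 = EF BE 92.
Offset 10: leading byte 0xE0 = 11100000 → 3-byte char #4 = E0 B8 91.
Offset 13: leading byte 0xED = 11101101 → 3-byte char #5 = ED 84 B7.
Offset 16: leading byte 0xEB = 11101011 → 3-byte char #6 = EB 8A AF.
Leading byte 0xEB = 11101011 matches 1110xxxx → 3-byte sequence.
Byte 1: 0xEB = 11101011, payload 1011 (4 bits).
Byte 2: 0x8A = 10001010 (10xxxxxx ✓), payload 001010.
Byte 3: 0xAF = 10101111 (10xxxxxx ✓), payload 101111.
Concatenate: 1011001010101111 = 0xB2AF (16 bits → U+B2AF).

U+B2AF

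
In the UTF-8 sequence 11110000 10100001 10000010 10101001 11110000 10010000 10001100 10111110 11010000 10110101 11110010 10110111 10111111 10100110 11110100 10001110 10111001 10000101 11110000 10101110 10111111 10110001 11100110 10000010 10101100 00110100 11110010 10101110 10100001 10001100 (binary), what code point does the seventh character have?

U+60AC

Offset 0: leading byte 0xF0 = 11110000 → 4-byte char #1 = F0 A1 82 A9.
Offset 4: leading byte 0xF0 = 11110000 → 4-byte char #2 = F0 90 8C BE.
Offset 8: leading byte 0xD0 = 11010000 → 2-byte char #3 = D0 B5.
Offset 10: leading byte 0xF2 = 11110010 → 4-byte char #4 = F2 B7 BF A6.
Offset 14: leading byte 0xF4 = 11110100 → 4-byte char #5 = F4 8E B9 85.
Offset 18: leading byte 0xF0 = 11110000 → 4-byte char #6 = F0 AE BF B1.
Offset 22: leading byte 0xE6 = 11100110 → 3-byte char #7 = E6 82 AC.
Leading byte 0xE6 = 11100110 matches 1110xxxx → 3-byte sequence.
Byte 1: 0xE6 = 11100110, payload 0110 (4 bits).
Byte 2: 0x82 = 10000010 (10xxxxxx ✓), payload 000010.
Byte 3: 0xAC = 10101100 (10xxxxxx ✓), payload 101100.
Concatenate: 0110000010101100 = 0x60AC (16 bits → U+60AC).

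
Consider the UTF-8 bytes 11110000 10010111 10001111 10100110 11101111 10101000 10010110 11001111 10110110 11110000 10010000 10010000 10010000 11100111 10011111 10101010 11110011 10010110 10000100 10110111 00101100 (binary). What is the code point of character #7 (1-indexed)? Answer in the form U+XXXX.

Offset 0: leading byte 0xF0 = 11110000 → 4-byte char #1 = F0 97 8F A6.
Offset 4: leading byte 0xEF = 11101111 → 3-byte char #2 = EF A8 96.
Offset 7: leading byte 0xCF = 11001111 → 2-byte char #3 = CF B6.
Offset 9: leading byte 0xF0 = 11110000 → 4-byte char #4 = F0 90 90 90.
Offset 13: leading byte 0xE7 = 11100111 → 3-byte char #5 = E7 9F AA.
Offset 16: leading byte 0xF3 = 11110011 → 4-byte char #6 = F3 96 84 B7.
Offset 20: leading byte 0x2C = 00101100 → 1-byte char #7 = 2C.
Leading byte 0x2C = 00101100 matches 0xxxxxxx → 1-byte sequence.
Byte 1: 0x2C = 00101100, payload 0101100 (7 bits).
Concatenate: 0101100 = 0x2C (7 bits → U+002C).

U+002C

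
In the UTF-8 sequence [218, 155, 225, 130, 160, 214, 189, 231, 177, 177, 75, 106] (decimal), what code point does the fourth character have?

Offset 0: leading byte 0xDA = 11011010 → 2-byte char #1 = DA 9B.
Offset 2: leading byte 0xE1 = 11100001 → 3-byte char #2 = E1 82 A0.
Offset 5: leading byte 0xD6 = 11010110 → 2-byte char #3 = D6 BD.
Offset 7: leading byte 0xE7 = 11100111 → 3-byte char #4 = E7 B1 B1.
Leading byte 0xE7 = 11100111 matches 1110xxxx → 3-byte sequence.
Byte 1: 0xE7 = 11100111, payload 0111 (4 bits).
Byte 2: 0xB1 = 10110001 (10xxxxxx ✓), payload 110001.
Byte 3: 0xB1 = 10110001 (10xxxxxx ✓), payload 110001.
Concatenate: 0111110001110001 = 0x7C71 (16 bits → U+7C71).

U+7C71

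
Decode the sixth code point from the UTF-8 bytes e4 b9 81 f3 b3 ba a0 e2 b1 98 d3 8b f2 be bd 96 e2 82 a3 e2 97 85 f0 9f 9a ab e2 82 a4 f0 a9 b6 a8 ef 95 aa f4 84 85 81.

Offset 0: leading byte 0xE4 = 11100100 → 3-byte char #1 = E4 B9 81.
Offset 3: leading byte 0xF3 = 11110011 → 4-byte char #2 = F3 B3 BA A0.
Offset 7: leading byte 0xE2 = 11100010 → 3-byte char #3 = E2 B1 98.
Offset 10: leading byte 0xD3 = 11010011 → 2-byte char #4 = D3 8B.
Offset 12: leading byte 0xF2 = 11110010 → 4-byte char #5 = F2 BE BD 96.
Offset 16: leading byte 0xE2 = 11100010 → 3-byte char #6 = E2 82 A3.
Leading byte 0xE2 = 11100010 matches 1110xxxx → 3-byte sequence.
Byte 1: 0xE2 = 11100010, payload 0010 (4 bits).
Byte 2: 0x82 = 10000010 (10xxxxxx ✓), payload 000010.
Byte 3: 0xA3 = 10100011 (10xxxxxx ✓), payload 100011.
Concatenate: 0010000010100011 = 0x20A3 (16 bits → U+20A3).

U+20A3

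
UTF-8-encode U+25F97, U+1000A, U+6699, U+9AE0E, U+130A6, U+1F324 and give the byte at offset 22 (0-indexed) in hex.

U+25F97 → 4-byte form F0 A5 BE 97 at offsets 0–3.
U+1000A → 4-byte form F0 90 80 8A at offsets 4–7.
U+6699 → 3-byte form E6 9A 99 at offsets 8–10.
U+9AE0E → 4-byte form F2 9A B8 8E at offsets 11–14.
U+130A6 → 4-byte form F0 93 82 A6 at offsets 15–18.
U+1F324 → 4-byte form F0 9F 8C A4 at offsets 19–22.
Offset 22 falls in char 6's range; it's byte 4 of F0 9F 8C A4 = 0xA4.

0xA4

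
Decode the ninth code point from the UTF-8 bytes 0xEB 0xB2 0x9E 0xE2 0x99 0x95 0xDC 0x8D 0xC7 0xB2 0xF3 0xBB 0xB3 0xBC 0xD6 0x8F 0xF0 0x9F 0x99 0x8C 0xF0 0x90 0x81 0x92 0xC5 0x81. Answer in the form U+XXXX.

Offset 0: leading byte 0xEB = 11101011 → 3-byte char #1 = EB B2 9E.
Offset 3: leading byte 0xE2 = 11100010 → 3-byte char #2 = E2 99 95.
Offset 6: leading byte 0xDC = 11011100 → 2-byte char #3 = DC 8D.
Offset 8: leading byte 0xC7 = 11000111 → 2-byte char #4 = C7 B2.
Offset 10: leading byte 0xF3 = 11110011 → 4-byte char #5 = F3 BB B3 BC.
Offset 14: leading byte 0xD6 = 11010110 → 2-byte char #6 = D6 8F.
Offset 16: leading byte 0xF0 = 11110000 → 4-byte char #7 = F0 9F 99 8C.
Offset 20: leading byte 0xF0 = 11110000 → 4-byte char #8 = F0 90 81 92.
Offset 24: leading byte 0xC5 = 11000101 → 2-byte char #9 = C5 81.
Leading byte 0xC5 = 11000101 matches 110xxxxx → 2-byte sequence.
Byte 1: 0xC5 = 11000101, payload 00101 (5 bits).
Byte 2: 0x81 = 10000001 (10xxxxxx ✓), payload 000001.
Concatenate: 00101000001 = 0x141 (11 bits → U+0141).

U+0141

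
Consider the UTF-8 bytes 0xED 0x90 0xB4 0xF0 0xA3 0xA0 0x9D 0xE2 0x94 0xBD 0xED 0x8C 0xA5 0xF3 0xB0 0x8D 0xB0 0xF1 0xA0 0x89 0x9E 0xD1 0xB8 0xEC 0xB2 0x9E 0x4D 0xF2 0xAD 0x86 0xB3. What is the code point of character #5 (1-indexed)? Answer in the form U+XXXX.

U+F0370

Offset 0: leading byte 0xED = 11101101 → 3-byte char #1 = ED 90 B4.
Offset 3: leading byte 0xF0 = 11110000 → 4-byte char #2 = F0 A3 A0 9D.
Offset 7: leading byte 0xE2 = 11100010 → 3-byte char #3 = E2 94 BD.
Offset 10: leading byte 0xED = 11101101 → 3-byte char #4 = ED 8C A5.
Offset 13: leading byte 0xF3 = 11110011 → 4-byte char #5 = F3 B0 8D B0.
Leading byte 0xF3 = 11110011 matches 11110xxx → 4-byte sequence.
Byte 1: 0xF3 = 11110011, payload 011 (3 bits).
Byte 2: 0xB0 = 10110000 (10xxxxxx ✓), payload 110000.
Byte 3: 0x8D = 10001101 (10xxxxxx ✓), payload 001101.
Byte 4: 0xB0 = 10110000 (10xxxxxx ✓), payload 110000.
Concatenate: 011110000001101110000 = 0xF0370 (21 bits → U+F0370).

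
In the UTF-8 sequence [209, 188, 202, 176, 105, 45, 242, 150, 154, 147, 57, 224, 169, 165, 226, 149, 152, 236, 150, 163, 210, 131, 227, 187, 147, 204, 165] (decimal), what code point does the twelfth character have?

U+0325

Offset 0: leading byte 0xD1 = 11010001 → 2-byte char #1 = D1 BC.
Offset 2: leading byte 0xCA = 11001010 → 2-byte char #2 = CA B0.
Offset 4: leading byte 0x69 = 01101001 → 1-byte char #3 = 69.
Offset 5: leading byte 0x2D = 00101101 → 1-byte char #4 = 2D.
Offset 6: leading byte 0xF2 = 11110010 → 4-byte char #5 = F2 96 9A 93.
Offset 10: leading byte 0x39 = 00111001 → 1-byte char #6 = 39.
Offset 11: leading byte 0xE0 = 11100000 → 3-byte char #7 = E0 A9 A5.
Offset 14: leading byte 0xE2 = 11100010 → 3-byte char #8 = E2 95 98.
Offset 17: leading byte 0xEC = 11101100 → 3-byte char #9 = EC 96 A3.
Offset 20: leading byte 0xD2 = 11010010 → 2-byte char #10 = D2 83.
Offset 22: leading byte 0xE3 = 11100011 → 3-byte char #11 = E3 BB 93.
Offset 25: leading byte 0xCC = 11001100 → 2-byte char #12 = CC A5.
Leading byte 0xCC = 11001100 matches 110xxxxx → 2-byte sequence.
Byte 1: 0xCC = 11001100, payload 01100 (5 bits).
Byte 2: 0xA5 = 10100101 (10xxxxxx ✓), payload 100101.
Concatenate: 01100100101 = 0x325 (11 bits → U+0325).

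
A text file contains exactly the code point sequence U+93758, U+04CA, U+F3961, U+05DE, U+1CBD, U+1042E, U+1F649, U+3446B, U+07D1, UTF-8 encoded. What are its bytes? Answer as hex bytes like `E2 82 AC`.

U+93758: 4-byte form → F2 93 9D 98.
U+04CA: 2-byte form → D3 8A.
U+F3961: 4-byte form → F3 B3 A5 A1.
U+05DE: 2-byte form → D7 9E.
U+1CBD: 3-byte form → E1 B2 BD.
U+1042E: 4-byte form → F0 90 90 AE.
U+1F649: 4-byte form → F0 9F 99 89.
U+3446B: 4-byte form → F0 B4 91 AB.
U+07D1: 2-byte form → DF 91.
Concatenated (29 bytes): F2 93 9D 98 D3 8A F3 B3 A5 A1 D7 9E E1 B2 BD F0 90 90 AE F0 9F 99 89 F0 B4 91 AB DF 91.

F2 93 9D 98 D3 8A F3 B3 A5 A1 D7 9E E1 B2 BD F0 90 90 AE F0 9F 99 89 F0 B4 91 AB DF 91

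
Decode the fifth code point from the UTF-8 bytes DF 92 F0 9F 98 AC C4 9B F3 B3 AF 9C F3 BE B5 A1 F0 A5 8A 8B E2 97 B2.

Offset 0: leading byte 0xDF = 11011111 → 2-byte char #1 = DF 92.
Offset 2: leading byte 0xF0 = 11110000 → 4-byte char #2 = F0 9F 98 AC.
Offset 6: leading byte 0xC4 = 11000100 → 2-byte char #3 = C4 9B.
Offset 8: leading byte 0xF3 = 11110011 → 4-byte char #4 = F3 B3 AF 9C.
Offset 12: leading byte 0xF3 = 11110011 → 4-byte char #5 = F3 BE B5 A1.
Leading byte 0xF3 = 11110011 matches 11110xxx → 4-byte sequence.
Byte 1: 0xF3 = 11110011, payload 011 (3 bits).
Byte 2: 0xBE = 10111110 (10xxxxxx ✓), payload 111110.
Byte 3: 0xB5 = 10110101 (10xxxxxx ✓), payload 110101.
Byte 4: 0xA1 = 10100001 (10xxxxxx ✓), payload 100001.
Concatenate: 011111110110101100001 = 0xFED61 (21 bits → U+FED61).

U+FED61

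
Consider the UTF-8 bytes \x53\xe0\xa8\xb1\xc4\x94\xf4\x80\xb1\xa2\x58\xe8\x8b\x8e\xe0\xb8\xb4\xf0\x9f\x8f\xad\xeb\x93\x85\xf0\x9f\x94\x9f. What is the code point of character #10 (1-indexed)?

U+1F51F

Offset 0: leading byte 0x53 = 01010011 → 1-byte char #1 = 53.
Offset 1: leading byte 0xE0 = 11100000 → 3-byte char #2 = E0 A8 B1.
Offset 4: leading byte 0xC4 = 11000100 → 2-byte char #3 = C4 94.
Offset 6: leading byte 0xF4 = 11110100 → 4-byte char #4 = F4 80 B1 A2.
Offset 10: leading byte 0x58 = 01011000 → 1-byte char #5 = 58.
Offset 11: leading byte 0xE8 = 11101000 → 3-byte char #6 = E8 8B 8E.
Offset 14: leading byte 0xE0 = 11100000 → 3-byte char #7 = E0 B8 B4.
Offset 17: leading byte 0xF0 = 11110000 → 4-byte char #8 = F0 9F 8F AD.
Offset 21: leading byte 0xEB = 11101011 → 3-byte char #9 = EB 93 85.
Offset 24: leading byte 0xF0 = 11110000 → 4-byte char #10 = F0 9F 94 9F.
Leading byte 0xF0 = 11110000 matches 11110xxx → 4-byte sequence.
Byte 1: 0xF0 = 11110000, payload 000 (3 bits).
Byte 2: 0x9F = 10011111 (10xxxxxx ✓), payload 011111.
Byte 3: 0x94 = 10010100 (10xxxxxx ✓), payload 010100.
Byte 4: 0x9F = 10011111 (10xxxxxx ✓), payload 011111.
Concatenate: 000011111010100011111 = 0x1F51F (21 bits → U+1F51F).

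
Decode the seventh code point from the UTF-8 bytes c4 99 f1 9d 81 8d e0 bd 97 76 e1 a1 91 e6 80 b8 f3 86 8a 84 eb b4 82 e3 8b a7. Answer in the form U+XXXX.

Offset 0: leading byte 0xC4 = 11000100 → 2-byte char #1 = C4 99.
Offset 2: leading byte 0xF1 = 11110001 → 4-byte char #2 = F1 9D 81 8D.
Offset 6: leading byte 0xE0 = 11100000 → 3-byte char #3 = E0 BD 97.
Offset 9: leading byte 0x76 = 01110110 → 1-byte char #4 = 76.
Offset 10: leading byte 0xE1 = 11100001 → 3-byte char #5 = E1 A1 91.
Offset 13: leading byte 0xE6 = 11100110 → 3-byte char #6 = E6 80 B8.
Offset 16: leading byte 0xF3 = 11110011 → 4-byte char #7 = F3 86 8A 84.
Leading byte 0xF3 = 11110011 matches 11110xxx → 4-byte sequence.
Byte 1: 0xF3 = 11110011, payload 011 (3 bits).
Byte 2: 0x86 = 10000110 (10xxxxxx ✓), payload 000110.
Byte 3: 0x8A = 10001010 (10xxxxxx ✓), payload 001010.
Byte 4: 0x84 = 10000100 (10xxxxxx ✓), payload 000100.
Concatenate: 011000110001010000100 = 0xC6284 (21 bits → U+C6284).

U+C6284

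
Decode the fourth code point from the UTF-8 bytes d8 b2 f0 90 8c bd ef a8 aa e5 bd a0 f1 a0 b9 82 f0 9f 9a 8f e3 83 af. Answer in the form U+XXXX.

Offset 0: leading byte 0xD8 = 11011000 → 2-byte char #1 = D8 B2.
Offset 2: leading byte 0xF0 = 11110000 → 4-byte char #2 = F0 90 8C BD.
Offset 6: leading byte 0xEF = 11101111 → 3-byte char #3 = EF A8 AA.
Offset 9: leading byte 0xE5 = 11100101 → 3-byte char #4 = E5 BD A0.
Leading byte 0xE5 = 11100101 matches 1110xxxx → 3-byte sequence.
Byte 1: 0xE5 = 11100101, payload 0101 (4 bits).
Byte 2: 0xBD = 10111101 (10xxxxxx ✓), payload 111101.
Byte 3: 0xA0 = 10100000 (10xxxxxx ✓), payload 100000.
Concatenate: 0101111101100000 = 0x5F60 (16 bits → U+5F60).

U+5F60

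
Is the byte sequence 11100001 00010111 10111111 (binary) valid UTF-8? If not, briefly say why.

Leading byte 0xE1 = 11100001 → 3-byte form.
Byte 2 is 0x17 = 00010111, which is not 10xxxxxx — expected a continuation byte.

invalid (non-continuation byte where continuation expected)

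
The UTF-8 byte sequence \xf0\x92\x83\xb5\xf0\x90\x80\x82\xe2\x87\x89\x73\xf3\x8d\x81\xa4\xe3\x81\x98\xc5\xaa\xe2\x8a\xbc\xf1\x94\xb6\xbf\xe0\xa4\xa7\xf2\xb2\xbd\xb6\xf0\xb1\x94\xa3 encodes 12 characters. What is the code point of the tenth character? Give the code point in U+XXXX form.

Offset 0: leading byte 0xF0 = 11110000 → 4-byte char #1 = F0 92 83 B5.
Offset 4: leading byte 0xF0 = 11110000 → 4-byte char #2 = F0 90 80 82.
Offset 8: leading byte 0xE2 = 11100010 → 3-byte char #3 = E2 87 89.
Offset 11: leading byte 0x73 = 01110011 → 1-byte char #4 = 73.
Offset 12: leading byte 0xF3 = 11110011 → 4-byte char #5 = F3 8D 81 A4.
Offset 16: leading byte 0xE3 = 11100011 → 3-byte char #6 = E3 81 98.
Offset 19: leading byte 0xC5 = 11000101 → 2-byte char #7 = C5 AA.
Offset 21: leading byte 0xE2 = 11100010 → 3-byte char #8 = E2 8A BC.
Offset 24: leading byte 0xF1 = 11110001 → 4-byte char #9 = F1 94 B6 BF.
Offset 28: leading byte 0xE0 = 11100000 → 3-byte char #10 = E0 A4 A7.
Leading byte 0xE0 = 11100000 matches 1110xxxx → 3-byte sequence.
Byte 1: 0xE0 = 11100000, payload 0000 (4 bits).
Byte 2: 0xA4 = 10100100 (10xxxxxx ✓), payload 100100.
Byte 3: 0xA7 = 10100111 (10xxxxxx ✓), payload 100111.
Concatenate: 0000100100100111 = 0x927 (16 bits → U+0927).

U+0927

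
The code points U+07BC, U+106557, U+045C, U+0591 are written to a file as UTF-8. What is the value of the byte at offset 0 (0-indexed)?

U+07BC → 2-byte form DE BC at offsets 0–1.
Offset 0 falls in char 1's range; it's byte 1 of DE BC = 0xDE.

0xDE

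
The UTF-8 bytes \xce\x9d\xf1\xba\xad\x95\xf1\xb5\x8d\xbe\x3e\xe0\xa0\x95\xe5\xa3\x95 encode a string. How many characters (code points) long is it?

Byte at offset 0: 0xCE = 11001110 → 2-byte char (#1). Advance 2.
Byte at offset 2: 0xF1 = 11110001 → 4-byte char (#2). Advance 4.
Byte at offset 6: 0xF1 = 11110001 → 4-byte char (#3). Advance 4.
Byte at offset 10: 0x3E = 00111110 → 1-byte char (#4). Advance 1.
Byte at offset 11: 0xE0 = 11100000 → 3-byte char (#5). Advance 3.
Byte at offset 14: 0xE5 = 11100101 → 3-byte char (#6). Advance 3.
Reached end at offset 17 after 6 code points.

6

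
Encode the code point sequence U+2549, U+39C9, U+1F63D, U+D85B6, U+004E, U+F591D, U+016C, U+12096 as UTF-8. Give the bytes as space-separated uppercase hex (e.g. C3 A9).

U+2549: 3-byte form → E2 95 89.
U+39C9: 3-byte form → E3 A7 89.
U+1F63D: 4-byte form → F0 9F 98 BD.
U+D85B6: 4-byte form → F3 98 96 B6.
U+004E: 1-byte form → 4E.
U+F591D: 4-byte form → F3 B5 A4 9D.
U+016C: 2-byte form → C5 AC.
U+12096: 4-byte form → F0 92 82 96.
Concatenated (25 bytes): E2 95 89 E3 A7 89 F0 9F 98 BD F3 98 96 B6 4E F3 B5 A4 9D C5 AC F0 92 82 96.

E2 95 89 E3 A7 89 F0 9F 98 BD F3 98 96 B6 4E F3 B5 A4 9D C5 AC F0 92 82 96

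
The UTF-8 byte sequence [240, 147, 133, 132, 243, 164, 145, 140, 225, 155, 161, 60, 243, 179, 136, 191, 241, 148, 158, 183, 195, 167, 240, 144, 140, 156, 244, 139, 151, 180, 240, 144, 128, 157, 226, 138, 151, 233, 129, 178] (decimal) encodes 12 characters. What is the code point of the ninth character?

Offset 0: leading byte 0xF0 = 11110000 → 4-byte char #1 = F0 93 85 84.
Offset 4: leading byte 0xF3 = 11110011 → 4-byte char #2 = F3 A4 91 8C.
Offset 8: leading byte 0xE1 = 11100001 → 3-byte char #3 = E1 9B A1.
Offset 11: leading byte 0x3C = 00111100 → 1-byte char #4 = 3C.
Offset 12: leading byte 0xF3 = 11110011 → 4-byte char #5 = F3 B3 88 BF.
Offset 16: leading byte 0xF1 = 11110001 → 4-byte char #6 = F1 94 9E B7.
Offset 20: leading byte 0xC3 = 11000011 → 2-byte char #7 = C3 A7.
Offset 22: leading byte 0xF0 = 11110000 → 4-byte char #8 = F0 90 8C 9C.
Offset 26: leading byte 0xF4 = 11110100 → 4-byte char #9 = F4 8B 97 B4.
Leading byte 0xF4 = 11110100 matches 11110xxx → 4-byte sequence.
Byte 1: 0xF4 = 11110100, payload 100 (3 bits).
Byte 2: 0x8B = 10001011 (10xxxxxx ✓), payload 001011.
Byte 3: 0x97 = 10010111 (10xxxxxx ✓), payload 010111.
Byte 4: 0xB4 = 10110100 (10xxxxxx ✓), payload 110100.
Concatenate: 100001011010111110100 = 0x10B5F4 (21 bits → U+10B5F4).

U+10B5F4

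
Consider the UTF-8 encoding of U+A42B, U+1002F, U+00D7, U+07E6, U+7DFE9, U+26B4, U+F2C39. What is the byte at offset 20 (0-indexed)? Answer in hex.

0xB0

U+A42B → 3-byte form EA 90 AB at offsets 0–2.
U+1002F → 4-byte form F0 90 80 AF at offsets 3–6.
U+00D7 → 2-byte form C3 97 at offsets 7–8.
U+07E6 → 2-byte form DF A6 at offsets 9–10.
U+7DFE9 → 4-byte form F1 BD BF A9 at offsets 11–14.
U+26B4 → 3-byte form E2 9A B4 at offsets 15–17.
U+F2C39 → 4-byte form F3 B2 B0 B9 at offsets 18–21.
Offset 20 falls in char 7's range; it's byte 3 of F3 B2 B0 B9 = 0xB0.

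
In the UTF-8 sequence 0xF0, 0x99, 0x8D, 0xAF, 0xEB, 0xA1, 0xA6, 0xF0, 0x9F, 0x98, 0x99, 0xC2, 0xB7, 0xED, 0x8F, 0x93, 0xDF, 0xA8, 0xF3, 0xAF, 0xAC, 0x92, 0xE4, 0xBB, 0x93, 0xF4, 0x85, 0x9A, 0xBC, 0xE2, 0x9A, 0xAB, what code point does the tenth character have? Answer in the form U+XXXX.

Offset 0: leading byte 0xF0 = 11110000 → 4-byte char #1 = F0 99 8D AF.
Offset 4: leading byte 0xEB = 11101011 → 3-byte char #2 = EB A1 A6.
Offset 7: leading byte 0xF0 = 11110000 → 4-byte char #3 = F0 9F 98 99.
Offset 11: leading byte 0xC2 = 11000010 → 2-byte char #4 = C2 B7.
Offset 13: leading byte 0xED = 11101101 → 3-byte char #5 = ED 8F 93.
Offset 16: leading byte 0xDF = 11011111 → 2-byte char #6 = DF A8.
Offset 18: leading byte 0xF3 = 11110011 → 4-byte char #7 = F3 AF AC 92.
Offset 22: leading byte 0xE4 = 11100100 → 3-byte char #8 = E4 BB 93.
Offset 25: leading byte 0xF4 = 11110100 → 4-byte char #9 = F4 85 9A BC.
Offset 29: leading byte 0xE2 = 11100010 → 3-byte char #10 = E2 9A AB.
Leading byte 0xE2 = 11100010 matches 1110xxxx → 3-byte sequence.
Byte 1: 0xE2 = 11100010, payload 0010 (4 bits).
Byte 2: 0x9A = 10011010 (10xxxxxx ✓), payload 011010.
Byte 3: 0xAB = 10101011 (10xxxxxx ✓), payload 101011.
Concatenate: 0010011010101011 = 0x26AB (16 bits → U+26AB).

U+26AB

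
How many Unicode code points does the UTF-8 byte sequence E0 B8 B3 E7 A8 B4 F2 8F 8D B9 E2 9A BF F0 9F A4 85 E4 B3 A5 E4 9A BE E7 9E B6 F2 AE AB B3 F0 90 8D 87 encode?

Byte at offset 0: 0xE0 = 11100000 → 3-byte char (#1). Advance 3.
Byte at offset 3: 0xE7 = 11100111 → 3-byte char (#2). Advance 3.
Byte at offset 6: 0xF2 = 11110010 → 4-byte char (#3). Advance 4.
Byte at offset 10: 0xE2 = 11100010 → 3-byte char (#4). Advance 3.
Byte at offset 13: 0xF0 = 11110000 → 4-byte char (#5). Advance 4.
Byte at offset 17: 0xE4 = 11100100 → 3-byte char (#6). Advance 3.
Byte at offset 20: 0xE4 = 11100100 → 3-byte char (#7). Advance 3.
Byte at offset 23: 0xE7 = 11100111 → 3-byte char (#8). Advance 3.
Byte at offset 26: 0xF2 = 11110010 → 4-byte char (#9). Advance 4.
Byte at offset 30: 0xF0 = 11110000 → 4-byte char (#10). Advance 4.
Reached end at offset 34 after 10 code points.

10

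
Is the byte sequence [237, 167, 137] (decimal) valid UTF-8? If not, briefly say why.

invalid (encodes a surrogate (U+D800–U+DFFF))

Structurally a 3-byte sequence; payload = 0xD9C9.
But 0xD9C9 is in U+D800–U+DFFF, the surrogate range. Surrogates are not Unicode scalar values and are forbidden in UTF-8.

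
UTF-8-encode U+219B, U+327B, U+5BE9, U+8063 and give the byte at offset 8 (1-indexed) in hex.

0xAF

1-indexed offset 8 is 0-indexed offset 7.
U+219B → 3-byte form E2 86 9B at offsets 0–2.
U+327B → 3-byte form E3 89 BB at offsets 3–5.
U+5BE9 → 3-byte form E5 AF A9 at offsets 6–8.
Offset 7 falls in char 3's range; it's byte 2 of E5 AF A9 = 0xAF.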